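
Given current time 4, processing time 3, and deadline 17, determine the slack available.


Slack = due - current_time - processing
= 17 - 4 - 3
= 10


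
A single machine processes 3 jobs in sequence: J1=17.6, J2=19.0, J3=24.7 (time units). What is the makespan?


Sequential makespan: sum all processing times
= 17.6 + 19.0 + 24.7
= 61.3 time units


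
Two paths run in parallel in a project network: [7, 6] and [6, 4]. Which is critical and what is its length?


Path A: 7 + 6 = 13
Path B: 6 + 4 = 10
Critical path = longest = max(13, 10)
= 13 (Path A)


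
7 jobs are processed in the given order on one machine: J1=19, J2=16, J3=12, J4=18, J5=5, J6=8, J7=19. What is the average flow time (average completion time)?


Completion times:
  J1: completes at 19
  J2: completes at 35
  J3: completes at 47
  J4: completes at 65
  J5: completes at 70
  J6: completes at 78
  J7: completes at 97
Sum = 411
Average = 411/7
= 58.71


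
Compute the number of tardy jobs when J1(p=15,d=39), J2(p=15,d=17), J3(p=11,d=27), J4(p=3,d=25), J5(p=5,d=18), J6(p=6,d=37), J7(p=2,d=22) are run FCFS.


Completion vs due date:
  J1: C=15, d=39 → on time
  J2: C=30, d=17 → TARDY
  J3: C=41, d=27 → TARDY
  J4: C=44, d=25 → TARDY
  J5: C=49, d=18 → TARDY
  J6: C=55, d=37 → TARDY
  J7: C=57, d=22 → TARDY
Tardy jobs: J2, J3, J4, J5, J6, J7
Count = 6


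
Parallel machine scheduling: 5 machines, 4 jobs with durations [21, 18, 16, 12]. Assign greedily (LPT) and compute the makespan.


Jobs (LPT sorted): [21, 18, 16, 12]
Machines: 5
  J=21 → Machine 1 (load: 0+21=21)
  J=18 → Machine 2 (load: 0+18=18)
  J=16 → Machine 3 (load: 0+16=16)
  J=12 → Machine 4 (load: 0+12=12)
Machine loads: [21, 18, 16, 12, 0]
Makespan = max = 21 time units


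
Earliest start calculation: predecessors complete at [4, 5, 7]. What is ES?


ES = max of all predecessor completion times
Predecessors: [4, 5, 7]
ES = max(4, 5, 7)
= 7


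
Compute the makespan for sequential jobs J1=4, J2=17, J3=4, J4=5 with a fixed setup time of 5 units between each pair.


Makespan = Σ processing + (n-1) × setup
= (4 + 17 + 4 + 5) + (4-1)×5
= 30 + 15
= 45 time units


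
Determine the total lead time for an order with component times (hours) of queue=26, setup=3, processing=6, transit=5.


Lead time = queue + setup + processing + transit
= 26 + 3 + 6 + 5
= 40 hours


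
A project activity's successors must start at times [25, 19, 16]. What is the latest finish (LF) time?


LF = min of all successor start times
Successors start at: [25, 19, 16]
LF = min(25, 19, 16)
= 16


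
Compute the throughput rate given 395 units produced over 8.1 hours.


Throughput = units / time
= 395 / 8.1
= 48.8 units/hour


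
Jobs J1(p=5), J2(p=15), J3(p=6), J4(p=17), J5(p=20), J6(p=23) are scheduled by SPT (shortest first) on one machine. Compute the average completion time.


SPT order: J1 → J3 → J2 → J4 → J5 → J6
Completion times:
  J1: C=5
  J3: C=11
  J2: C=26
  J4: C=43
  J5: C=63
  J6: C=86
Sum = 234, n = 6
Mean flow = 234/6
= 39.00


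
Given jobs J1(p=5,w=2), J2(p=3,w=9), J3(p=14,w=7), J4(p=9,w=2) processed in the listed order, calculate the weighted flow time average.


Completion times:
  J1: C=5, w×C=2×5=10
  J2: C=8, w×C=9×8=72
  J3: C=22, w×C=7×22=154
  J4: C=31, w×C=2×31=62
Sum w×C = 298
Sum w = 20
Weighted avg = 298/20
= 14.90


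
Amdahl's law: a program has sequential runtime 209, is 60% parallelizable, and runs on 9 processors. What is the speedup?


Amdahl's law: T_p = T × ((1-p) + p/N)
= 209 × ((1-0.6) + 0.6/9)
= 209 × (0.40 + 0.0667)
= 209 × 0.4667
= 97.53
Speedup = 209/97.53
= 2.14×


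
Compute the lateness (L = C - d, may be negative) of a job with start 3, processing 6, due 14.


Completion = 3 + 6 = 9
Lateness = C - d = 9 - 14
= -5


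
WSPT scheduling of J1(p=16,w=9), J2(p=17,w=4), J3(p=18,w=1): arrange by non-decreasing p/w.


WSPT (Smith's rule): sort by p/w ascending
  J1: p/w = 16/9 = 1.778
  J2: p/w = 17/4 = 4.250
  J3: p/w = 18/1 = 18.000
Order: J1 → J2 → J3


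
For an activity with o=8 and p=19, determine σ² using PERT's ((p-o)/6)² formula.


σ² = ((p - o) / 6)² = (p - o)² / 36
= (19 - 8)² / 36
= 11² / 36
= 121 / 36
= 3.3611


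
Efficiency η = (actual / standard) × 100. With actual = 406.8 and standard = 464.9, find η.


Efficiency = (actual / standard) × 100
= (406.8 / 464.9) × 100
= 87.5%


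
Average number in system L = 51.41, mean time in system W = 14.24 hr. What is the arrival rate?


Little's law: L = λW → λ = L / W
= 51.41 / 14.24
= 3.61 per hour


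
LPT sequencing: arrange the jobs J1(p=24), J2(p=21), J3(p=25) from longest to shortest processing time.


LPT: sort by longest processing time first
  J3: p=25
  J1: p=24
  J2: p=21
Order: J3 → J1 → J2


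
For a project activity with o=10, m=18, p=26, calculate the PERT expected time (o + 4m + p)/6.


te = (o + 4m + p) / 6
= (10 + 4×18 + 26) / 6
= (10 + 72 + 26) / 6
= 108 / 6
= 18.00


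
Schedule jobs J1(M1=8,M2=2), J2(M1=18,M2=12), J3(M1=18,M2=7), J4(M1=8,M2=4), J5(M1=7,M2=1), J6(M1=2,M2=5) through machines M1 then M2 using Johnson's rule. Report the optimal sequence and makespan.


Johnson's rule:
Group 1 (M1≤M2, sort by M1): ['J6']
Group 2 (M1>M2, sort desc M2): ['J2', 'J3', 'J4', 'J1', 'J5']
Sequence: J6 → J2 → J3 → J4 → J1 → J5
Makespan calculation:
  J6: M1 done=2, M2 done=7
  J2: M1 done=20, M2 done=32
  J3: M1 done=38, M2 done=45
  J4: M1 done=46, M2 done=50
  J1: M1 done=54, M2 done=56
  J5: M1 done=61, M2 done=62
= Sequence: J6 → J2 → J3 → J4 → J1 → J5, Makespan: 62


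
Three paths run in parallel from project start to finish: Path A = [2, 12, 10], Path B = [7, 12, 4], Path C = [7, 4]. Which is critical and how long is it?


Path A: 2 + 12 + 10 = 24
Path B: 7 + 12 + 4 = 23
Path C: 7 + 4 = 11
Critical path = longest = max(24, 23, 11)
= 24 (Path A)


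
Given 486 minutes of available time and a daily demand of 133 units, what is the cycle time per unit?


Cycle time = available time / demand
= 486 / 133
= 3.65 min/unit


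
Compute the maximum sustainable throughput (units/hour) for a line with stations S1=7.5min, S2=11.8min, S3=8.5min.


Bottleneck = longest station time
Station times: [7.5, 11.8, 8.5]
Max = 11.8 min
Rate = 60 / 11.8
= 5.08 units/hour (bottleneck: 11.8min)


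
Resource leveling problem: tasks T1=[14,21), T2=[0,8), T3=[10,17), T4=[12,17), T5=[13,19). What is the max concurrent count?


Check each time point for overlaps:
  t=14: 4 tasks active (T1, T3, T4, T5)
Max concurrent = 4


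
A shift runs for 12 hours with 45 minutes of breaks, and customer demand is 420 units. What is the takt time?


Available = 12×60 - 45 = 675 min
Takt time = 675 / 420
= 1.61 min/unit


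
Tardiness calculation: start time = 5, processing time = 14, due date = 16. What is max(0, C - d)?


Completion = start + processing = 5 + 14 = 19
Tardiness = max(0, C - d) = max(0, 19 - 16)
= max(0, 3)
= 3


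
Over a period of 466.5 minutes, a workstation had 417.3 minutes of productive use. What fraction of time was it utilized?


Utilization = busy / total × 100
= 417.3 / 466.5 × 100
= 89.5%


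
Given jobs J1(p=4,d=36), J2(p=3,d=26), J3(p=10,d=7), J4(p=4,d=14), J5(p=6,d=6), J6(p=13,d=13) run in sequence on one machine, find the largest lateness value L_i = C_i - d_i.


Lateness per job (L = C - d):
  J1: C=4, d=36, L=-32
  J2: C=7, d=26, L=-19
  J3: C=17, d=7, L=10
  J4: C=21, d=14, L=7
  J5: C=27, d=6, L=21
  J6: C=40, d=13, L=27
Lmax = max(-32, -19, 10, 7, 21, 27)
= 27


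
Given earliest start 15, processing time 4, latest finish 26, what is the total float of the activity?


EF = ES + duration = 15 + 4 = 19
LS = LF - duration = 26 - 4 = 22
Total Float = LF - EF = 26 - 19
(or LS - ES = 22 - 15)
= 7


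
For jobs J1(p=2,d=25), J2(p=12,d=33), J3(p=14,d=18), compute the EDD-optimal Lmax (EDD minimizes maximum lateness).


EDD order: J3 → J1 → J2
Completion and lateness:
  J3: C=14, d=18, L=14-18=-4
  J1: C=16, d=25, L=16-25=-9
  J2: C=28, d=33, L=28-33=-5
Lmax = max(-4, -9, -5)
= -4


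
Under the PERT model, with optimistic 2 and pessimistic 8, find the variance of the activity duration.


σ² = ((p - o) / 6)² = (p - o)² / 36
= (8 - 2)² / 36
= 6² / 36
= 36 / 36
= 1.0000


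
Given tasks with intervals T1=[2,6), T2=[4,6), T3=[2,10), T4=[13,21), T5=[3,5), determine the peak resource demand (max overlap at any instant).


Check each time point for overlaps:
  t=4: 4 tasks active (T1, T2, T3, T5)
Max concurrent = 4


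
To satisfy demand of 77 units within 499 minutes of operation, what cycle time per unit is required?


Cycle time = available time / demand
= 499 / 77
= 6.48 min/unit


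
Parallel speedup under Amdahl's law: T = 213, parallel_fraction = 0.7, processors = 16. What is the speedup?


Amdahl's law: T_p = T × ((1-p) + p/N)
= 213 × ((1-0.7) + 0.7/16)
= 213 × (0.30 + 0.0437)
= 213 × 0.3438
= 73.22
Speedup = 213/73.22
= 2.91×


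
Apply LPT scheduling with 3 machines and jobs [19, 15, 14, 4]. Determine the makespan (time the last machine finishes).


Jobs (LPT sorted): [19, 15, 14, 4]
Machines: 3
  J=19 → Machine 1 (load: 0+19=19)
  J=15 → Machine 2 (load: 0+15=15)
  J=14 → Machine 3 (load: 0+14=14)
  J=4 → Machine 3 (load: 14+4=18)
Machine loads: [19, 15, 18]
Makespan = max = 19 time units


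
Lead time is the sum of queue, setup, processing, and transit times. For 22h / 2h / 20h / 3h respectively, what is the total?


Lead time = queue + setup + processing + transit
= 22 + 2 + 20 + 3
= 47 hours


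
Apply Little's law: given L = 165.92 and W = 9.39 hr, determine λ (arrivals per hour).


Little's law: L = λW → λ = L / W
= 165.92 / 9.39
= 17.67 per hour


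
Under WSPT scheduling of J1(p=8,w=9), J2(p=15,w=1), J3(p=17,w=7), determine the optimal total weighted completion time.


WSPT order (by p/w): J1 → J3 → J2
  J1: C=8, w·C=9×8=72
  J3: C=25, w·C=7×25=175
  J2: C=40, w·C=1×40=40
Σ w·C = 287
= 287


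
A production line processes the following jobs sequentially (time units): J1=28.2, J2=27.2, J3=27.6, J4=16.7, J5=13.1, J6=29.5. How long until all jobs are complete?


Sequential makespan: sum all processing times
= 28.2 + 27.2 + 27.6 + 16.7 + 13.1 + 29.5
= 142.3 time units


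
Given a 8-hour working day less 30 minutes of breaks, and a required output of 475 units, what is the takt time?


Available = 8×60 - 30 = 450 min
Takt time = 450 / 475
= 0.95 min/unit


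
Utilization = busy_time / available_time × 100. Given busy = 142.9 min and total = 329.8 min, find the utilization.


Utilization = busy / total × 100
= 142.9 / 329.8 × 100
= 43.3%


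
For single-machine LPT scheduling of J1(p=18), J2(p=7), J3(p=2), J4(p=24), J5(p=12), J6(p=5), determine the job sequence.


LPT: sort by longest processing time first
  J4: p=24
  J1: p=18
  J5: p=12
  J2: p=7
  J6: p=5
  J3: p=2
Order: J4 → J1 → J5 → J2 → J6 → J3


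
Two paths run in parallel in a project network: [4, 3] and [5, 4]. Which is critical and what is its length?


Path A: 4 + 3 = 7
Path B: 5 + 4 = 9
Critical path = longest = max(7, 9)
= 9 (Path B)


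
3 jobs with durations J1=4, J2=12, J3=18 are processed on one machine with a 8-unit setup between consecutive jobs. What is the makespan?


Makespan = Σ processing + (n-1) × setup
= (4 + 12 + 18) + (3-1)×8
= 34 + 16
= 50 time units


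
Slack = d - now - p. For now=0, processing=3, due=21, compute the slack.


Slack = due - current_time - processing
= 21 - 0 - 3
= 18


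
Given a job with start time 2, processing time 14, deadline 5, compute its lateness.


Completion = 2 + 14 = 16
Lateness = C - d = 16 - 5
= 11


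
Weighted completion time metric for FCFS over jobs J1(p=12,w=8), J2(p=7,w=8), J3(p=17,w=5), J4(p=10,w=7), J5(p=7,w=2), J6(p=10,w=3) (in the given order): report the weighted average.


Completion times:
  J1: C=12, w×C=8×12=96
  J2: C=19, w×C=8×19=152
  J3: C=36, w×C=5×36=180
  J4: C=46, w×C=7×46=322
  J5: C=53, w×C=2×53=106
  J6: C=63, w×C=3×63=189
Sum w×C = 1045
Sum w = 33
Weighted avg = 1045/33
= 31.67


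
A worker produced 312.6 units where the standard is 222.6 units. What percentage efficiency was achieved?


Efficiency = (actual / standard) × 100
= (312.6 / 222.6) × 100
= 140.4%


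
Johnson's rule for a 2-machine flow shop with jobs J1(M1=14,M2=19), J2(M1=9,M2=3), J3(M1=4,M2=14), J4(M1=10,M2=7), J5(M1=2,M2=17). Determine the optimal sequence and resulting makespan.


Johnson's rule:
Group 1 (M1≤M2, sort by M1): ['J5', 'J3', 'J1']
Group 2 (M1>M2, sort desc M2): ['J4', 'J2']
Sequence: J5 → J3 → J1 → J4 → J2
Makespan calculation:
  J5: M1 done=2, M2 done=19
  J3: M1 done=6, M2 done=33
  J1: M1 done=20, M2 done=52
  J4: M1 done=30, M2 done=59
  J2: M1 done=39, M2 done=62
= Sequence: J5 → J3 → J1 → J4 → J2, Makespan: 62


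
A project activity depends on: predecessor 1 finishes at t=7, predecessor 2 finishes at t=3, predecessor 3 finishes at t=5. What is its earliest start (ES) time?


ES = max of all predecessor completion times
Predecessors: [7, 3, 5]
ES = max(7, 3, 5)
= 7


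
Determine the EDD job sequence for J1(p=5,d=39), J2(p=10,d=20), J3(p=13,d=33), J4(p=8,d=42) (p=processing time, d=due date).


EDD: sort by earliest due date
  J2: d=20, p=10
  J3: d=33, p=13
  J1: d=39, p=5
  J4: d=42, p=8
Order: J2 → J3 → J1 → J4


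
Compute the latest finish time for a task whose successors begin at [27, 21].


LF = min of all successor start times
Successors start at: [27, 21]
LF = min(27, 21)
= 21


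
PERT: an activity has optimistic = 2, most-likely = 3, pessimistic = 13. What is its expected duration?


te = (o + 4m + p) / 6
= (2 + 4×3 + 13) / 6
= (2 + 12 + 13) / 6
= 27 / 6
= 4.50


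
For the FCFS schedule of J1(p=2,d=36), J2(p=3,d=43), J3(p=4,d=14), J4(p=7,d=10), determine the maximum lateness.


Lateness per job (L = C - d):
  J1: C=2, d=36, L=-34
  J2: C=5, d=43, L=-38
  J3: C=9, d=14, L=-5
  J4: C=16, d=10, L=6
Lmax = max(-34, -38, -5, 6)
= 6


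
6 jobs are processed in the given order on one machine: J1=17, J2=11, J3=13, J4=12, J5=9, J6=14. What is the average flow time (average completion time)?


Completion times:
  J1: completes at 17
  J2: completes at 28
  J3: completes at 41
  J4: completes at 53
  J5: completes at 62
  J6: completes at 76
Sum = 277
Average = 277/6
= 46.17


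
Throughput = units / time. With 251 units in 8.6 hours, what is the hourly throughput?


Throughput = units / time
= 251 / 8.6
= 29.2 units/hour


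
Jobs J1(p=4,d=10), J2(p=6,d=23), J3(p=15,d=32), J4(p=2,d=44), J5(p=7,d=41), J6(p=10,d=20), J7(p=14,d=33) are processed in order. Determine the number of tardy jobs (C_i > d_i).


Completion vs due date:
  J1: C=4, d=10 → on time
  J2: C=10, d=23 → on time
  J3: C=25, d=32 → on time
  J4: C=27, d=44 → on time
  J5: C=34, d=41 → on time
  J6: C=44, d=20 → TARDY
  J7: C=58, d=33 → TARDY
Tardy jobs: J6, J7
Count = 2


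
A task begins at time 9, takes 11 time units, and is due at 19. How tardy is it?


Completion = start + processing = 9 + 11 = 20
Tardiness = max(0, C - d) = max(0, 20 - 19)
= max(0, 1)
= 1


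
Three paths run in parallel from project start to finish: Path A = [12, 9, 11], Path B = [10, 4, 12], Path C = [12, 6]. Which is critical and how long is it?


Path A: 12 + 9 + 11 = 32
Path B: 10 + 4 + 12 = 26
Path C: 12 + 6 = 18
Critical path = longest = max(32, 26, 18)
= 32 (Path A)


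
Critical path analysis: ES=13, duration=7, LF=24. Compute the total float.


EF = ES + duration = 13 + 7 = 20
LS = LF - duration = 24 - 7 = 17
Total Float = LF - EF = 24 - 20
(or LS - ES = 17 - 13)
= 4


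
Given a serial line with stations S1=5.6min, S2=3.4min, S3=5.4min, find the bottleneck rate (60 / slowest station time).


Bottleneck = longest station time
Station times: [5.6, 3.4, 5.4]
Max = 5.6 min
Rate = 60 / 5.6
= 10.71 units/hour (bottleneck: 5.6min)


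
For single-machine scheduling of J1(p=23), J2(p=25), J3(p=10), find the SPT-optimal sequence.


SPT: sort by shortest processing time
  J3: p=10
  J1: p=23
  J2: p=25
Order: J3 → J1 → J2


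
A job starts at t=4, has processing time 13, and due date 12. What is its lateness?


Completion = 4 + 13 = 17
Lateness = C - d = 17 - 12
= 5


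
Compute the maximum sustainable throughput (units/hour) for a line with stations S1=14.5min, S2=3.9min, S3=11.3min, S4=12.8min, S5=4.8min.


Bottleneck = longest station time
Station times: [14.5, 3.9, 11.3, 12.8, 4.8]
Max = 14.5 min
Rate = 60 / 14.5
= 4.14 units/hour (bottleneck: 14.5min)


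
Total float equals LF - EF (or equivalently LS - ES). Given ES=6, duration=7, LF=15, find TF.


EF = ES + duration = 6 + 7 = 13
LS = LF - duration = 15 - 7 = 8
Total Float = LF - EF = 15 - 13
(or LS - ES = 8 - 6)
= 2


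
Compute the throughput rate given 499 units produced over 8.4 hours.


Throughput = units / time
= 499 / 8.4
= 59.4 units/hour


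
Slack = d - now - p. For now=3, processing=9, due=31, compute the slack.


Slack = due - current_time - processing
= 31 - 3 - 9
= 19


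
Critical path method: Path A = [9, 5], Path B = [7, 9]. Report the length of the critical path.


Path A: 9 + 5 = 14
Path B: 7 + 9 = 16
Critical path = longest = max(14, 16)
= 16 (Path B)


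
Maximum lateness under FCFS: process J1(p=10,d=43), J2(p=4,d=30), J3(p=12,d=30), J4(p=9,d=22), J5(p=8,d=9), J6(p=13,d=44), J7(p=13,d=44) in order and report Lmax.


Lateness per job (L = C - d):
  J1: C=10, d=43, L=-33
  J2: C=14, d=30, L=-16
  J3: C=26, d=30, L=-4
  J4: C=35, d=22, L=13
  J5: C=43, d=9, L=34
  J6: C=56, d=44, L=12
  J7: C=69, d=44, L=25
Lmax = max(-33, -16, -4, 13, 34, 12, 25)
= 34


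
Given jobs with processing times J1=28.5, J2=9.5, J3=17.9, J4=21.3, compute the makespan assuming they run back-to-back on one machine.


Sequential makespan: sum all processing times
= 28.5 + 9.5 + 17.9 + 21.3
= 77.2 time units


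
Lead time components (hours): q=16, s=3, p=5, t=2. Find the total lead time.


Lead time = queue + setup + processing + transit
= 16 + 3 + 5 + 2
= 26 hours


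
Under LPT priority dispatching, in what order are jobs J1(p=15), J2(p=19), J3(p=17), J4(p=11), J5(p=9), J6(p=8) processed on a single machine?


LPT: sort by longest processing time first
  J2: p=19
  J3: p=17
  J1: p=15
  J4: p=11
  J5: p=9
  J6: p=8
Order: J2 → J3 → J1 → J4 → J5 → J6


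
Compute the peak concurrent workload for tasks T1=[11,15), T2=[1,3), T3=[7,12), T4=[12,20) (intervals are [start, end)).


Check each time point for overlaps:
  t=11: 2 tasks active (T1, T3)
Max concurrent = 2


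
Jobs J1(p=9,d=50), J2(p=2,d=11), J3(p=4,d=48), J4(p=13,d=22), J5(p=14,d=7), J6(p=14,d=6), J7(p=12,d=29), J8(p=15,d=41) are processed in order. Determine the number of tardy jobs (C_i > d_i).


Completion vs due date:
  J1: C=9, d=50 → on time
  J2: C=11, d=11 → on time
  J3: C=15, d=48 → on time
  J4: C=28, d=22 → TARDY
  J5: C=42, d=7 → TARDY
  J6: C=56, d=6 → TARDY
  J7: C=68, d=29 → TARDY
  J8: C=83, d=41 → TARDY
Tardy jobs: J4, J5, J6, J7, J8
Count = 5


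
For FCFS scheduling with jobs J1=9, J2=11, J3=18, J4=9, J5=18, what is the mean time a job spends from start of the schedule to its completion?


Completion times:
  J1: completes at 9
  J2: completes at 20
  J3: completes at 38
  J4: completes at 47
  J5: completes at 65
Sum = 179
Average = 179/5
= 35.80


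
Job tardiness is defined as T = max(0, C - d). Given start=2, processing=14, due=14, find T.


Completion = start + processing = 2 + 14 = 16
Tardiness = max(0, C - d) = max(0, 16 - 14)
= max(0, 2)
= 2


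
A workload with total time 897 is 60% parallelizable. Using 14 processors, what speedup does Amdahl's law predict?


Amdahl's law: T_p = T × ((1-p) + p/N)
= 897 × ((1-0.6) + 0.6/14)
= 897 × (0.40 + 0.0429)
= 897 × 0.4429
= 397.24
Speedup = 897/397.24
= 2.26×


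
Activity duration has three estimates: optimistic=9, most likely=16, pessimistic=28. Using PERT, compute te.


te = (o + 4m + p) / 6
= (9 + 4×16 + 28) / 6
= (9 + 64 + 28) / 6
= 101 / 6
= 16.83


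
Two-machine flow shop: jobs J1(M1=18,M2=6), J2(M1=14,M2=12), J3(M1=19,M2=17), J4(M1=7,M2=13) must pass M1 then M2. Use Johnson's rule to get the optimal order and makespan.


Johnson's rule:
Group 1 (M1≤M2, sort by M1): ['J4']
Group 2 (M1>M2, sort desc M2): ['J3', 'J2', 'J1']
Sequence: J4 → J3 → J2 → J1
Makespan calculation:
  J4: M1 done=7, M2 done=20
  J3: M1 done=26, M2 done=43
  J2: M1 done=40, M2 done=55
  J1: M1 done=58, M2 done=64
= Sequence: J4 → J3 → J2 → J1, Makespan: 64


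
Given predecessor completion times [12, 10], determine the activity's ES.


ES = max of all predecessor completion times
Predecessors: [12, 10]
ES = max(12, 10)
= 12


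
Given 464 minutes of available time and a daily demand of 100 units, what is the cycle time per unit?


Cycle time = available time / demand
= 464 / 100
= 4.64 min/unit


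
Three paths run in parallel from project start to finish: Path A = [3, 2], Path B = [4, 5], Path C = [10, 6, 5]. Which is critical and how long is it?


Path A: 3 + 2 = 5
Path B: 4 + 5 = 9
Path C: 10 + 6 + 5 = 21
Critical path = longest = max(5, 9, 21)
= 21 (Path C)


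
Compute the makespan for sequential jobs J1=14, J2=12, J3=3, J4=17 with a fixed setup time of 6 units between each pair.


Makespan = Σ processing + (n-1) × setup
= (14 + 12 + 3 + 17) + (4-1)×6
= 46 + 18
= 64 time units


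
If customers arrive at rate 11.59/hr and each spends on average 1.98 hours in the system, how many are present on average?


Little's law: L = λ × W
= 11.59 × 1.98
= 22.95


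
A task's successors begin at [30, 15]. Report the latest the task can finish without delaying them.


LF = min of all successor start times
Successors start at: [30, 15]
LF = min(30, 15)
= 15


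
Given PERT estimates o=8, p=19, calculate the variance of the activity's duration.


σ² = ((p - o) / 6)² = (p - o)² / 36
= (19 - 8)² / 36
= 11² / 36
= 121 / 36
= 3.3611


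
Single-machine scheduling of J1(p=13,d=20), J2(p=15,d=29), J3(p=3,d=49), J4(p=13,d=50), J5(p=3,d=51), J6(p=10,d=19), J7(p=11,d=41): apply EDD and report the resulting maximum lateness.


EDD order: J6 → J1 → J2 → J7 → J3 → J4 → J5
Completion and lateness:
  J6: C=10, d=19, L=10-19=-9
  J1: C=23, d=20, L=23-20=3
  J2: C=38, d=29, L=38-29=9
  J7: C=49, d=41, L=49-41=8
  J3: C=52, d=49, L=52-49=3
  J4: C=65, d=50, L=65-50=15
  J5: C=68, d=51, L=68-51=17
Lmax = max(-9, 3, 9, 8, 3, 15, 17)
= 17


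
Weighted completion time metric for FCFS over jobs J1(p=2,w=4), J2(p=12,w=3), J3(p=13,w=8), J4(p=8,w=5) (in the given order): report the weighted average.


Completion times:
  J1: C=2, w×C=4×2=8
  J2: C=14, w×C=3×14=42
  J3: C=27, w×C=8×27=216
  J4: C=35, w×C=5×35=175
Sum w×C = 441
Sum w = 20
Weighted avg = 441/20
= 22.05


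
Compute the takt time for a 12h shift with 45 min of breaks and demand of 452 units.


Available = 12×60 - 45 = 675 min
Takt time = 675 / 452
= 1.49 min/unit


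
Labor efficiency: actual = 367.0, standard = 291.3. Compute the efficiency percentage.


Efficiency = (actual / standard) × 100
= (367.0 / 291.3) × 100
= 126.0%


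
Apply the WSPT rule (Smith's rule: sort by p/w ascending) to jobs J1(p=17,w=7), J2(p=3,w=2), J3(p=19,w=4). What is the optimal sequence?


WSPT (Smith's rule): sort by p/w ascending
  J2: p/w = 3/2 = 1.500
  J1: p/w = 17/7 = 2.429
  J3: p/w = 19/4 = 4.750
Order: J2 → J1 → J3


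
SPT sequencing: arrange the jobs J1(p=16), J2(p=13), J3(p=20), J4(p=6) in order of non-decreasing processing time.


SPT: sort by shortest processing time
  J4: p=6
  J2: p=13
  J1: p=16
  J3: p=20
Order: J4 → J2 → J1 → J3


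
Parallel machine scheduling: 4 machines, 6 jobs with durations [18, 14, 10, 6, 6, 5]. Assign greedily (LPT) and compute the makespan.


Jobs (LPT sorted): [18, 14, 10, 6, 6, 5]
Machines: 4
  J=18 → Machine 1 (load: 0+18=18)
  J=14 → Machine 2 (load: 0+14=14)
  J=10 → Machine 3 (load: 0+10=10)
  J=6 → Machine 4 (load: 0+6=6)
  J=6 → Machine 4 (load: 6+6=12)
  J=5 → Machine 3 (load: 10+5=15)
Machine loads: [18, 14, 15, 12]
Makespan = max = 18 time units


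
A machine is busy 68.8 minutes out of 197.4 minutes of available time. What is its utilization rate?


Utilization = busy / total × 100
= 68.8 / 197.4 × 100
= 34.9%


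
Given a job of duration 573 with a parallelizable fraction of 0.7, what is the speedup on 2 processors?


Amdahl's law: T_p = T × ((1-p) + p/N)
= 573 × ((1-0.7) + 0.7/2)
= 573 × (0.30 + 0.3500)
= 573 × 0.6500
= 372.45
Speedup = 573/372.45
= 1.54×


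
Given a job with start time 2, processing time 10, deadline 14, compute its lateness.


Completion = 2 + 10 = 12
Lateness = C - d = 12 - 14
= -2


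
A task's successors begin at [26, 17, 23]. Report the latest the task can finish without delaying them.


LF = min of all successor start times
Successors start at: [26, 17, 23]
LF = min(26, 17, 23)
= 17


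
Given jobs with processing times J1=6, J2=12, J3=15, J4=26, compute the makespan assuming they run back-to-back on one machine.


Sequential makespan: sum all processing times
= 6 + 12 + 15 + 26
= 59 time units


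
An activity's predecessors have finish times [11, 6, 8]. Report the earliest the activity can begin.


ES = max of all predecessor completion times
Predecessors: [11, 6, 8]
ES = max(11, 6, 8)
= 11


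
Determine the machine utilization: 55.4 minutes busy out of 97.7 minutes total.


Utilization = busy / total × 100
= 55.4 / 97.7 × 100
= 56.7%


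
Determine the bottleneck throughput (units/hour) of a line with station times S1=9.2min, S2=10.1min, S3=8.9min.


Bottleneck = longest station time
Station times: [9.2, 10.1, 8.9]
Max = 10.1 min
Rate = 60 / 10.1
= 5.94 units/hour (bottleneck: 10.1min)


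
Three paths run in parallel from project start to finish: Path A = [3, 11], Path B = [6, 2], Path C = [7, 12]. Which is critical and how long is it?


Path A: 3 + 11 = 14
Path B: 6 + 2 = 8
Path C: 7 + 12 = 19
Critical path = longest = max(14, 8, 19)
= 19 (Path C)


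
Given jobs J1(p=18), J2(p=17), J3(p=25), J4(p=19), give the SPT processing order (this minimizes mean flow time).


SPT: sort by shortest processing time
  J2: p=17
  J1: p=18
  J4: p=19
  J3: p=25
Order: J2 → J1 → J4 → J3


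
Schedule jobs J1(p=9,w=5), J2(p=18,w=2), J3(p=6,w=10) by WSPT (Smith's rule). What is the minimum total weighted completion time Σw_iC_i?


WSPT order (by p/w): J3 → J1 → J2
  J3: C=6, w·C=10×6=60
  J1: C=15, w·C=5×15=75
  J2: C=33, w·C=2×33=66
Σ w·C = 201
= 201


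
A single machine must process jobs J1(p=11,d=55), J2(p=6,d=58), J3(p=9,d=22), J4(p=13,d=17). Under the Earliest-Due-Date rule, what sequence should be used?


EDD: sort by earliest due date
  J4: d=17, p=13
  J3: d=22, p=9
  J1: d=55, p=11
  J2: d=58, p=6
Order: J4 → J3 → J1 → J2


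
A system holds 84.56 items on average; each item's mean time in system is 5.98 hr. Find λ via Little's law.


Little's law: L = λW → λ = L / W
= 84.56 / 5.98
= 14.14 per hour


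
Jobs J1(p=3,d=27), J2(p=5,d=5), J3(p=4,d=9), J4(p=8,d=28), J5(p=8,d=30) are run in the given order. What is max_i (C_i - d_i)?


Lateness per job (L = C - d):
  J1: C=3, d=27, L=-24
  J2: C=8, d=5, L=3
  J3: C=12, d=9, L=3
  J4: C=20, d=28, L=-8
  J5: C=28, d=30, L=-2
Lmax = max(-24, 3, 3, -8, -2)
= 3


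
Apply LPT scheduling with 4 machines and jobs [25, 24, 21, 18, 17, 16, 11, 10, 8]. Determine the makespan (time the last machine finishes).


Jobs (LPT sorted): [25, 24, 21, 18, 17, 16, 11, 10, 8]
Machines: 4
  J=25 → Machine 1 (load: 0+25=25)
  J=24 → Machine 2 (load: 0+24=24)
  J=21 → Machine 3 (load: 0+21=21)
  J=18 → Machine 4 (load: 0+18=18)
  J=17 → Machine 4 (load: 18+17=35)
  J=16 → Machine 3 (load: 21+16=37)
  J=11 → Machine 2 (load: 24+11=35)
  J=10 → Machine 1 (load: 25+10=35)
  J=8 → Machine 1 (load: 35+8=43)
Machine loads: [43, 35, 37, 35]
Makespan = max = 43 time units


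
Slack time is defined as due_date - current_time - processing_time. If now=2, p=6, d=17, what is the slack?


Slack = due - current_time - processing
= 17 - 2 - 6
= 9


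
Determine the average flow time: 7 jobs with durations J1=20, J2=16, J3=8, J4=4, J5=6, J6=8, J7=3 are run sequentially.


Completion times:
  J1: completes at 20
  J2: completes at 36
  J3: completes at 44
  J4: completes at 48
  J5: completes at 54
  J6: completes at 62
  J7: completes at 65
Sum = 329
Average = 329/7
= 47.00


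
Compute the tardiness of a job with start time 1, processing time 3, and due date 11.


Completion = start + processing = 1 + 3 = 4
Tardiness = max(0, C - d) = max(0, 4 - 11)
= max(0, -7)
= 0


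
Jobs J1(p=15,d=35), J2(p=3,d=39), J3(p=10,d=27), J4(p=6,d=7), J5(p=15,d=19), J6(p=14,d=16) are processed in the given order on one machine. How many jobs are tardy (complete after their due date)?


Completion vs due date:
  J1: C=15, d=35 → on time
  J2: C=18, d=39 → on time
  J3: C=28, d=27 → TARDY
  J4: C=34, d=7 → TARDY
  J5: C=49, d=19 → TARDY
  J6: C=63, d=16 → TARDY
Tardy jobs: J3, J4, J5, J6
Count = 4


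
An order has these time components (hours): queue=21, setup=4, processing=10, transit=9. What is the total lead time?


Lead time = queue + setup + processing + transit
= 21 + 4 + 10 + 9
= 44 hours


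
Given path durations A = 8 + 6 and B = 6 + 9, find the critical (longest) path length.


Path A: 8 + 6 = 14
Path B: 6 + 9 = 15
Critical path = longest = max(14, 15)
= 15 (Path B)


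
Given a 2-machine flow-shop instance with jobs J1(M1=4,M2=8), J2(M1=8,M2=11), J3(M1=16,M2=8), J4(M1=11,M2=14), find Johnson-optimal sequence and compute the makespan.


Johnson's rule:
Group 1 (M1≤M2, sort by M1): ['J1', 'J2', 'J4']
Group 2 (M1>M2, sort desc M2): ['J3']
Sequence: J1 → J2 → J4 → J3
Makespan calculation:
  J1: M1 done=4, M2 done=12
  J2: M1 done=12, M2 done=23
  J4: M1 done=23, M2 done=37
  J3: M1 done=39, M2 done=47
= Sequence: J1 → J2 → J4 → J3, Makespan: 47


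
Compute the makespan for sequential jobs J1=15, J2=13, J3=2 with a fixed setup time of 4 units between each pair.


Makespan = Σ processing + (n-1) × setup
= (15 + 13 + 2) + (3-1)×4
= 30 + 8
= 38 time units


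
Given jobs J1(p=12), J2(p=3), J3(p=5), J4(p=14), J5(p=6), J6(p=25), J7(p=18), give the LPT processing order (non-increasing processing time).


LPT: sort by longest processing time first
  J6: p=25
  J7: p=18
  J4: p=14
  J1: p=12
  J5: p=6
  J3: p=5
  J2: p=3
Order: J6 → J7 → J4 → J1 → J5 → J3 → J2


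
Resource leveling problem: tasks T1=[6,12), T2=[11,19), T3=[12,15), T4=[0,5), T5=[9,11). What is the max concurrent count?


Check each time point for overlaps:
  t=9: 2 tasks active (T1, T5)
Max concurrent = 2


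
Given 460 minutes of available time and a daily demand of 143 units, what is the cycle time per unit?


Cycle time = available time / demand
= 460 / 143
= 3.22 min/unit


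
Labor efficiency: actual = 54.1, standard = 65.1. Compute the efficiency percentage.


Efficiency = (actual / standard) × 100
= (54.1 / 65.1) × 100
= 83.1%


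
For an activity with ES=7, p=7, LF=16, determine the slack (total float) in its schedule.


EF = ES + duration = 7 + 7 = 14
LS = LF - duration = 16 - 7 = 9
Total Float = LF - EF = 16 - 14
(or LS - ES = 9 - 7)
= 2


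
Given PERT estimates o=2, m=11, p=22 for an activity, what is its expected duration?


te = (o + 4m + p) / 6
= (2 + 4×11 + 22) / 6
= (2 + 44 + 22) / 6
= 68 / 6
= 11.33


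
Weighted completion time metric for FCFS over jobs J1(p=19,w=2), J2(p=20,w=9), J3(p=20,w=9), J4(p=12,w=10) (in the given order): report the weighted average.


Completion times:
  J1: C=19, w×C=2×19=38
  J2: C=39, w×C=9×39=351
  J3: C=59, w×C=9×59=531
  J4: C=71, w×C=10×71=710
Sum w×C = 1630
Sum w = 30
Weighted avg = 1630/30
= 54.33


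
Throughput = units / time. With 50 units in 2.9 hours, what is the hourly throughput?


Throughput = units / time
= 50 / 2.9
= 17.2 units/hour


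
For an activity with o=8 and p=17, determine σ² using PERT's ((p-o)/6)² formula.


σ² = ((p - o) / 6)² = (p - o)² / 36
= (17 - 8)² / 36
= 9² / 36
= 81 / 36
= 2.2500


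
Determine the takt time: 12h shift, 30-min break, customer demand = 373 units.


Available = 12×60 - 30 = 690 min
Takt time = 690 / 373
= 1.85 min/unit


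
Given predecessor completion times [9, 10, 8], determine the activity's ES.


ES = max of all predecessor completion times
Predecessors: [9, 10, 8]
ES = max(9, 10, 8)
= 10


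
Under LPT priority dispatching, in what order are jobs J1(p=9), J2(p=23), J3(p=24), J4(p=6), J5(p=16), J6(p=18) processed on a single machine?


LPT: sort by longest processing time first
  J3: p=24
  J2: p=23
  J6: p=18
  J5: p=16
  J1: p=9
  J4: p=6
Order: J3 → J2 → J6 → J5 → J1 → J4


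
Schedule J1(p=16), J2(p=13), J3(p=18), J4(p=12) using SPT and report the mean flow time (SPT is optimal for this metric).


SPT order: J4 → J2 → J1 → J3
Completion times:
  J4: C=12
  J2: C=25
  J1: C=41
  J3: C=59
Sum = 137, n = 4
Mean flow = 137/4
= 34.25


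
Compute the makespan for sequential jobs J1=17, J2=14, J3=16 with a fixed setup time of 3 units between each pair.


Makespan = Σ processing + (n-1) × setup
= (17 + 14 + 16) + (3-1)×3
= 47 + 6
= 53 time units


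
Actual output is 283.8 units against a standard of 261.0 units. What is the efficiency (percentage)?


Efficiency = (actual / standard) × 100
= (283.8 / 261.0) × 100
= 108.7%


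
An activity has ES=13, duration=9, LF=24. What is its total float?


EF = ES + duration = 13 + 9 = 22
LS = LF - duration = 24 - 9 = 15
Total Float = LF - EF = 24 - 22
(or LS - ES = 15 - 13)
= 2


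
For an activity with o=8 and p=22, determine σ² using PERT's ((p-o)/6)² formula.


σ² = ((p - o) / 6)² = (p - o)² / 36
= (22 - 8)² / 36
= 14² / 36
= 196 / 36
= 5.4444


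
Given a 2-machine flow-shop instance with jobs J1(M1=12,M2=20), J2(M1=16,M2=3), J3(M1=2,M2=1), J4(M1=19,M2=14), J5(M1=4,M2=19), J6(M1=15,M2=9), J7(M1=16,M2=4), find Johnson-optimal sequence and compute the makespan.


Johnson's rule:
Group 1 (M1≤M2, sort by M1): ['J5', 'J1']
Group 2 (M1>M2, sort desc M2): ['J4', 'J6', 'J7', 'J2', 'J3']
Sequence: J5 → J1 → J4 → J6 → J7 → J2 → J3
Makespan calculation:
  J5: M1 done=4, M2 done=23
  J1: M1 done=16, M2 done=43
  J4: M1 done=35, M2 done=57
  J6: M1 done=50, M2 done=66
  J7: M1 done=66, M2 done=70
  J2: M1 done=82, M2 done=85
  J3: M1 done=84, M2 done=86
= Sequence: J5 → J1 → J4 → J6 → J7 → J2 → J3, Makespan: 86


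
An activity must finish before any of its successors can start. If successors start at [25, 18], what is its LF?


LF = min of all successor start times
Successors start at: [25, 18]
LF = min(25, 18)
= 18


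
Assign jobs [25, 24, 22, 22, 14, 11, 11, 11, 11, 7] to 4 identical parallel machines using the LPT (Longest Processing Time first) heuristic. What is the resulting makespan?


Jobs (LPT sorted): [25, 24, 22, 22, 14, 11, 11, 11, 11, 7]
Machines: 4
  J=25 → Machine 1 (load: 0+25=25)
  J=24 → Machine 2 (load: 0+24=24)
  J=22 → Machine 3 (load: 0+22=22)
  J=22 → Machine 4 (load: 0+22=22)
  J=14 → Machine 3 (load: 22+14=36)
  J=11 → Machine 4 (load: 22+11=33)
  J=11 → Machine 2 (load: 24+11=35)
  J=11 → Machine 1 (load: 25+11=36)
  J=11 → Machine 4 (load: 33+11=44)
  J=7 → Machine 2 (load: 35+7=42)
Machine loads: [36, 42, 36, 44]
Makespan = max = 44 time units


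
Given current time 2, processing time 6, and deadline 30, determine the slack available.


Slack = due - current_time - processing
= 30 - 2 - 6
= 22


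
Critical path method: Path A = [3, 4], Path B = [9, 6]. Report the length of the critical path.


Path A: 3 + 4 = 7
Path B: 9 + 6 = 15
Critical path = longest = max(7, 15)
= 15 (Path B)


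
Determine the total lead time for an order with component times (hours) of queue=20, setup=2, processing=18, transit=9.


Lead time = queue + setup + processing + transit
= 20 + 2 + 18 + 9
= 49 hours


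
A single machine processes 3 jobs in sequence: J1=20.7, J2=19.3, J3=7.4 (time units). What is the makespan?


Sequential makespan: sum all processing times
= 20.7 + 19.3 + 7.4
= 47.4 time units


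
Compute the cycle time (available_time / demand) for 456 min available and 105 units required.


Cycle time = available time / demand
= 456 / 105
= 4.34 min/unit


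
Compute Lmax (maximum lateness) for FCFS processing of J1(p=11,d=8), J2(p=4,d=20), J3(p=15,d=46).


Lateness per job (L = C - d):
  J1: C=11, d=8, L=3
  J2: C=15, d=20, L=-5
  J3: C=30, d=46, L=-16
Lmax = max(3, -5, -16)
= 3


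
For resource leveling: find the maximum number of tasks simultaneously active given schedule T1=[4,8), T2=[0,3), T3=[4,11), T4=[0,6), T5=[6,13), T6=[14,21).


Check each time point for overlaps:
  t=4: 3 tasks active (T1, T3, T4)
Max concurrent = 3


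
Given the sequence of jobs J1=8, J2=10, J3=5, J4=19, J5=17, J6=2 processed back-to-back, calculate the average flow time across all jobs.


Completion times:
  J1: completes at 8
  J2: completes at 18
  J3: completes at 23
  J4: completes at 42
  J5: completes at 59
  J6: completes at 61
Sum = 211
Average = 211/6
= 35.17


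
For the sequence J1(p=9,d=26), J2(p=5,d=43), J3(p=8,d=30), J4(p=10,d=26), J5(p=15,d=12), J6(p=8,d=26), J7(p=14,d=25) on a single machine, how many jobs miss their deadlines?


Completion vs due date:
  J1: C=9, d=26 → on time
  J2: C=14, d=43 → on time
  J3: C=22, d=30 → on time
  J4: C=32, d=26 → TARDY
  J5: C=47, d=12 → TARDY
  J6: C=55, d=26 → TARDY
  J7: C=69, d=25 → TARDY
Tardy jobs: J4, J5, J6, J7
Count = 4


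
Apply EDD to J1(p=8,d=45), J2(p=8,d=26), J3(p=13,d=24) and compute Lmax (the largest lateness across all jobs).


EDD order: J3 → J2 → J1
Completion and lateness:
  J3: C=13, d=24, L=13-24=-11
  J2: C=21, d=26, L=21-26=-5
  J1: C=29, d=45, L=29-45=-16
Lmax = max(-11, -5, -16)
= -5


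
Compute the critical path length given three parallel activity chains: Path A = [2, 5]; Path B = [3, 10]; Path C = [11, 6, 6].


Path A: 2 + 5 = 7
Path B: 3 + 10 = 13
Path C: 11 + 6 + 6 = 23
Critical path = longest = max(7, 13, 23)
= 23 (Path C)


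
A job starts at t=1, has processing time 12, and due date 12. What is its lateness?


Completion = 1 + 12 = 13
Lateness = C - d = 13 - 12
= 1


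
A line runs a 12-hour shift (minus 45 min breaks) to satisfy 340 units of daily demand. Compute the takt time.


Available = 12×60 - 45 = 675 min
Takt time = 675 / 340
= 1.99 min/unit


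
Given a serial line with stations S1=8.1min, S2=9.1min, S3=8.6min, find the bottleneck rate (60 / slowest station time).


Bottleneck = longest station time
Station times: [8.1, 9.1, 8.6]
Max = 9.1 min
Rate = 60 / 9.1
= 6.59 units/hour (bottleneck: 9.1min)


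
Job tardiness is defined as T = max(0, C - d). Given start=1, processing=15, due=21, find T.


Completion = start + processing = 1 + 15 = 16
Tardiness = max(0, C - d) = max(0, 16 - 21)
= max(0, -5)
= 0


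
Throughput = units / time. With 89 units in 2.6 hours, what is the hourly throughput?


Throughput = units / time
= 89 / 2.6
= 34.2 units/hour


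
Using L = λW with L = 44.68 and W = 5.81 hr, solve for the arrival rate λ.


Little's law: L = λW → λ = L / W
= 44.68 / 5.81
= 7.69 per hour
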